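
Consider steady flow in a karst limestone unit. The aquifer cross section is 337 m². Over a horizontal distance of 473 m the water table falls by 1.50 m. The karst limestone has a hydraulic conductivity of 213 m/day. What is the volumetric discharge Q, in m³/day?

Hydraulic gradient i = Δh / L = 1.50 / 473 = 0.003171.
Darcy's law: Q = K · A · i = 213.0 × 337.0 × 0.003171 = 227.6 m³/day.

228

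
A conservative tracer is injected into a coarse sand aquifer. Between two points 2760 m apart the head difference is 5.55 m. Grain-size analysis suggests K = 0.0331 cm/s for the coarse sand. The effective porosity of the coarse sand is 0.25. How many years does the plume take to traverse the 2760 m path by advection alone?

Convert K: 0.0331 cm/s × 864 = 28.60 m/day.
Hydraulic gradient i = Δh / L = 5.55 / 2760 = 0.002011.
Darcy flux q = K · i = 28.60 × 0.002011 = 0.05751 m/day.
Seepage velocity v = q / n_e = 0.05751 / 0.25 = 0.2300 m/day.
Travel time t = L / v = 2760 / 0.2300 = 11998 days = 32.85 years.

32.8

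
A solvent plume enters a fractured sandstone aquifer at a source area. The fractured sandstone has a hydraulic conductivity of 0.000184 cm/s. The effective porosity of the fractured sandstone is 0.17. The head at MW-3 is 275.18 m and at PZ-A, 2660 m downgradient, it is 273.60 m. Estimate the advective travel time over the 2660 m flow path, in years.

13100

Convert K: 0.000184 cm/s × 864 = 0.1590 m/day.
Hydraulic gradient i = (275.18 − 273.60) / 2660 = 1.58 / 2660 = 0.0005940.
Darcy flux q = K · i = 0.1590 × 0.0005940 = 9.443e-05 m/day.
Seepage velocity v = q / n_e = 9.443e-05 / 0.17 = 0.0005555 m/day.
Travel time t = L / v = 2660 / 0.0005555 = 4.789e+06 days = 13111 years.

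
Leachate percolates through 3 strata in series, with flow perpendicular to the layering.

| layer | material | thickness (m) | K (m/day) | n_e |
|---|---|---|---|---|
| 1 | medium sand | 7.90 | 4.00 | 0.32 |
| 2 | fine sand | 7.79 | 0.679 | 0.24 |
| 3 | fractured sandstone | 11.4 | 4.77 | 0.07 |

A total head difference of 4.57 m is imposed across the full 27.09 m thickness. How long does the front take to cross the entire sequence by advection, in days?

With flow normal to the layers, continuity requires the same specific discharge q through every layer.
Σ(b_i/K_i) = 7.90/4.00 + 7.79/0.679 + 11.4/4.77 = 15.84 d.
q = Δh / Σ(b_i/K_i) = 4.57 / 15.84 = 0.2886 m/day.
In each layer the seepage velocity is v_i = q/n_i, so the layer transit time is t_i = b_i·n_i / q:
  layer 1 (medium sand): t_1 = 7.90 × 0.32 / 0.2886 = 8.761 d
  layer 2 (fine sand): t_2 = 7.79 × 0.24 / 0.2886 = 6.479 d
  layer 3 (fractured sandstone): t_3 = 11.4 × 0.07 / 0.2886 = 2.766 d
Total t = Σ t_i = 18.01 days.

18.0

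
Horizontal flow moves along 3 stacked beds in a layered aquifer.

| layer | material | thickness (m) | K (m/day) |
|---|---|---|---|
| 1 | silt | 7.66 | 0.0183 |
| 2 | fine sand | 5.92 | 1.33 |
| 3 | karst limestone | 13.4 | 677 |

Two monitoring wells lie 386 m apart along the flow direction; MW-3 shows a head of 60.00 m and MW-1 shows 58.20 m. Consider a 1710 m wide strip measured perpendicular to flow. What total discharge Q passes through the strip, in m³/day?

Flow is parallel to layering, so each bed carries its own Darcy discharge and the transmissivities add.
Σ(K_i·b_i) = 0.0183×7.66 + 1.33×5.92 + 677×13.4 = 9080 m²/day.
Hydraulic gradient i = (60.00 − 58.20) / 386 = 1.8 / 386 = 0.004663.
Q = Σ(K_i·b_i) · W · i = 9080 × 1710 × 0.004663 = 72403 m³/day.

72400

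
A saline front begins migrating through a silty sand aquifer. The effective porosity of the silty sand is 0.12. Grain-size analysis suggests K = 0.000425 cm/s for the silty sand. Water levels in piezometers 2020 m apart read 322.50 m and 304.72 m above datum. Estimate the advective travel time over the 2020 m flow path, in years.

Convert K: 0.000425 cm/s × 864 = 0.3672 m/day.
Hydraulic gradient i = (322.50 − 304.72) / 2020 = 17.78 / 2020 = 0.008802.
Darcy flux q = K · i = 0.3672 × 0.008802 = 0.003232 m/day.
Seepage velocity v = q / n_e = 0.003232 / 0.12 = 0.02693 m/day.
Travel time t = L / v = 2020 / 0.02693 = 74998 days = 205.3 years.

205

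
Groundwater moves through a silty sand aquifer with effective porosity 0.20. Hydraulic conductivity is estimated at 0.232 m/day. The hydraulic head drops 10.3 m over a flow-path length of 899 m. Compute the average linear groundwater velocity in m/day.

Hydraulic gradient i = Δh / L = 10.3 / 899 = 0.01146.
Darcy flux q = K · i = 0.2320 × 0.01146 = 0.002658 m/day.
Seepage velocity v = q / n_e = 0.002658 / 0.20 = 0.01329 m/day.

0.0133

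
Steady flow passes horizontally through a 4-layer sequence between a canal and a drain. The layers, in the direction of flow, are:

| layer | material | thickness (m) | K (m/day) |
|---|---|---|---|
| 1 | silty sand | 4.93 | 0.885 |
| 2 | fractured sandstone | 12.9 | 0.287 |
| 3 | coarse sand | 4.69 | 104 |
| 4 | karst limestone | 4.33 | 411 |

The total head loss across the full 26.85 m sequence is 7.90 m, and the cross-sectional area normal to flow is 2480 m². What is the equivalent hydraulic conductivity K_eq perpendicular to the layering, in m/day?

Flow is perpendicular to layering, so the layers act in series and the equivalent K is the thickness-weighted harmonic mean.
Total thickness L = 4.93 + 12.9 + 4.69 + 4.33 = 26.85 m.
Σ(b_i/K_i) = 4.93/0.885 + 12.9/0.287 + 4.69/104 + 4.33/411 = 50.57 d.
K_eq = L / Σ(b_i/K_i) = 26.85 / 50.57 = 0.5309 m/day.

0.531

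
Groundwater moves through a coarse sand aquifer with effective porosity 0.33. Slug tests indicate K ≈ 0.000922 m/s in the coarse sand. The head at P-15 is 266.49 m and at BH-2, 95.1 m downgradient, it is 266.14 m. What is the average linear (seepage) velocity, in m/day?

Convert K: 0.000922 m/s × 86400 = 79.66 m/day.
Hydraulic gradient i = (266.49 − 266.14) / 95.1 = 0.35 / 95.1 = 0.003680.
Darcy flux q = K · i = 79.66 × 0.003680 = 0.2932 m/day.
Seepage velocity v = q / n_e = 0.2932 / 0.33 = 0.8884 m/day.

0.888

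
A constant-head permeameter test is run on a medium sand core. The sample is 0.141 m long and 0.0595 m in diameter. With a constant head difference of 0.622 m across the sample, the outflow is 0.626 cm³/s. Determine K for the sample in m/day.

4.41

Cross-sectional area A = π·(d/2)² = π × (0.0595/2)² = 0.002781 m².
Convert discharge: 0.626 cm³/s = 6.260e-07 m³/s.
Darcy's law rearranged: K = Q·L / (A·Δh) = 6.260e-07 × 0.141 / (0.002781 × 0.622) = 5.104e-05 m/s = 4.410 m/day.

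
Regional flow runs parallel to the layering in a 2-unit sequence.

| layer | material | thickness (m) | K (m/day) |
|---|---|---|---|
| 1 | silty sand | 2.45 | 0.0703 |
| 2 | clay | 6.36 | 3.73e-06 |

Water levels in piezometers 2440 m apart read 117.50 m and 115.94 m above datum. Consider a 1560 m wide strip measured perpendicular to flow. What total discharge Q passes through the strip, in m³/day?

Flow is parallel to layering, so each bed carries its own Darcy discharge and the transmissivities add.
Σ(K_i·b_i) = 0.0703×2.45 + 3.73e-06×6.36 = 0.1723 m²/day.
Hydraulic gradient i = (117.50 − 115.94) / 2440 = 1.56 / 2440 = 0.0006393.
Q = Σ(K_i·b_i) · W · i = 0.1723 × 1560 × 0.0006393 = 0.1718 m³/day.

0.172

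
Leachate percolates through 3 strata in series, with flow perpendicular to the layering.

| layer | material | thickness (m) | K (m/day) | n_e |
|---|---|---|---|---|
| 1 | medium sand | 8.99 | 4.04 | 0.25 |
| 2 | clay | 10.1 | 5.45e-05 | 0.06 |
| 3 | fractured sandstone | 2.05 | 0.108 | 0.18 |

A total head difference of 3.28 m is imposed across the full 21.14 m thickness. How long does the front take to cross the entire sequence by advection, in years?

499

With flow normal to the layers, continuity requires the same specific discharge q through every layer.
Σ(b_i/K_i) = 8.99/4.04 + 10.1/5.45e-05 + 2.05/0.108 = 1.853e+05 d.
q = Δh / Σ(b_i/K_i) = 3.28 / 1.853e+05 = 1.770e-05 m/day.
In each layer the seepage velocity is v_i = q/n_i, so the layer transit time is t_i = b_i·n_i / q:
  layer 1 (medium sand): t_1 = 8.99 × 0.25 / 1.770e-05 = 1.270e+05 d
  layer 2 (clay): t_2 = 10.1 × 0.06 / 1.770e-05 = 34243 d
  layer 3 (fractured sandstone): t_3 = 2.05 × 0.18 / 1.770e-05 = 20851 d
Total t = Σ t_i = 1.821e+05 days = 498.5 years.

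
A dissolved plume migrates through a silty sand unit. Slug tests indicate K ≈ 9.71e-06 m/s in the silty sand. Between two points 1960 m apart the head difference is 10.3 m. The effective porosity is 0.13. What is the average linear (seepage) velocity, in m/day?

Convert K: 9.71e-06 m/s × 86400 = 0.8389 m/day.
Hydraulic gradient i = Δh / L = 10.3 / 1960 = 0.005255.
Darcy flux q = K · i = 0.8389 × 0.005255 = 0.004409 m/day.
Seepage velocity v = q / n_e = 0.004409 / 0.13 = 0.03391 m/day.

0.0339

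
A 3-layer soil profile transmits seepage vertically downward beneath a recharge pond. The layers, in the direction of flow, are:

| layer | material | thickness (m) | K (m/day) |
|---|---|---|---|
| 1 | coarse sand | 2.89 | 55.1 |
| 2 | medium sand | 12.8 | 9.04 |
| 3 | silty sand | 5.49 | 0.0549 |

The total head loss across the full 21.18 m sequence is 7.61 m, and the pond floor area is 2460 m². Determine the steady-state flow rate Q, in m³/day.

184

Flow is perpendicular to layering, so the layers act in series and the equivalent K is the thickness-weighted harmonic mean.
Total thickness L = 2.89 + 12.8 + 5.49 = 21.18 m.
Σ(b_i/K_i) = 2.89/55.1 + 12.8/9.04 + 5.49/0.0549 = 101.5 d.
K_eq = L / Σ(b_i/K_i) = 21.18 / 101.5 = 0.2087 m/day.
Q = K_eq · A · (Δh/L) = 0.2087 × 2460 × (7.61/21.18) = 184.5 m³/day.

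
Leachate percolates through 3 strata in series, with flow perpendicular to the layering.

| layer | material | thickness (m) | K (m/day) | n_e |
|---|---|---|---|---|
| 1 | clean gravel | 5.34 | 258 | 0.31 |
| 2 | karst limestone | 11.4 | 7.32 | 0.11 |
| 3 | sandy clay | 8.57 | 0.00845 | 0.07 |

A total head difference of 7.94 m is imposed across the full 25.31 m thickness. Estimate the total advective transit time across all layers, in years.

1.23

With flow normal to the layers, continuity requires the same specific discharge q through every layer.
Σ(b_i/K_i) = 5.34/258 + 11.4/7.32 + 8.57/0.00845 = 1016 d.
q = Δh / Σ(b_i/K_i) = 7.94 / 1016 = 0.007817 m/day.
In each layer the seepage velocity is v_i = q/n_i, so the layer transit time is t_i = b_i·n_i / q:
  layer 1 (clean gravel): t_1 = 5.34 × 0.31 / 0.007817 = 211.8 d
  layer 2 (karst limestone): t_2 = 11.4 × 0.11 / 0.007817 = 160.4 d
  layer 3 (sandy clay): t_3 = 8.57 × 0.07 / 0.007817 = 76.75 d
Total t = Σ t_i = 449.0 days = 1.229 years.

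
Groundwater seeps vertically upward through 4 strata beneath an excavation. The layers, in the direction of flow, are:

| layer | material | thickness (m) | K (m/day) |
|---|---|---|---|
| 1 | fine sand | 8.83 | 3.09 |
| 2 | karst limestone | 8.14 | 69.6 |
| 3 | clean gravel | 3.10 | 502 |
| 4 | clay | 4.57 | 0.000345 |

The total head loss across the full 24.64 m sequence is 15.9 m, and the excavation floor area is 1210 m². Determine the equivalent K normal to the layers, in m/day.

Flow is perpendicular to layering, so the layers act in series and the equivalent K is the thickness-weighted harmonic mean.
Total thickness L = 8.83 + 8.14 + 3.10 + 4.57 = 24.64 m.
Σ(b_i/K_i) = 8.83/3.09 + 8.14/69.6 + 3.10/502 + 4.57/0.000345 = 13249 d.
K_eq = L / Σ(b_i/K_i) = 24.64 / 13249 = 0.001860 m/day.

0.00186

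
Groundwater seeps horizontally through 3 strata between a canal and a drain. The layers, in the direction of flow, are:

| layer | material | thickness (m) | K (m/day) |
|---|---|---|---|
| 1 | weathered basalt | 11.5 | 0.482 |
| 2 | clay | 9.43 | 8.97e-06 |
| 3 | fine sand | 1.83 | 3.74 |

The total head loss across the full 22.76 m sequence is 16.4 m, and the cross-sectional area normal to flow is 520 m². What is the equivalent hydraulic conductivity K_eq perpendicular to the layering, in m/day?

Flow is perpendicular to layering, so the layers act in series and the equivalent K is the thickness-weighted harmonic mean.
Total thickness L = 11.5 + 9.43 + 1.83 = 22.76 m.
Σ(b_i/K_i) = 11.5/0.482 + 9.43/8.97e-06 + 1.83/3.74 = 1.051e+06 d.
K_eq = L / Σ(b_i/K_i) = 22.76 / 1.051e+06 = 2.165e-05 m/day.

2.16e-05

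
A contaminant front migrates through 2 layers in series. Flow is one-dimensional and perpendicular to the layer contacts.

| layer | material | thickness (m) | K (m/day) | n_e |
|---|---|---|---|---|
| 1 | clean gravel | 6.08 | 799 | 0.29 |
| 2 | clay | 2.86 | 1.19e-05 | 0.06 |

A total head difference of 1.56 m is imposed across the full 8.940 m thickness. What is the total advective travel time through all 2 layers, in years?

816

With flow normal to the layers, continuity requires the same specific discharge q through every layer.
Σ(b_i/K_i) = 6.08/799 + 2.86/1.19e-05 = 2.403e+05 d.
q = Δh / Σ(b_i/K_i) = 1.56 / 2.403e+05 = 6.491e-06 m/day.
In each layer the seepage velocity is v_i = q/n_i, so the layer transit time is t_i = b_i·n_i / q:
  layer 1 (clean gravel): t_1 = 6.08 × 0.29 / 6.491e-06 = 2.716e+05 d
  layer 2 (clay): t_2 = 2.86 × 0.06 / 6.491e-06 = 26437 d
Total t = Σ t_i = 2.981e+05 days = 816.1 years.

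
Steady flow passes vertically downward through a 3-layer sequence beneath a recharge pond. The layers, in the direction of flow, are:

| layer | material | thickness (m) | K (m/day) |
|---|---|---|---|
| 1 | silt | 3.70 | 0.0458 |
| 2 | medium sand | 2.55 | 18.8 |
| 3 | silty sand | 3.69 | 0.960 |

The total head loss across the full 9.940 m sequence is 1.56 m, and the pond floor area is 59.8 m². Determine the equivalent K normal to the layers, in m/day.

0.117

Flow is perpendicular to layering, so the layers act in series and the equivalent K is the thickness-weighted harmonic mean.
Total thickness L = 3.70 + 2.55 + 3.69 = 9.940 m.
Σ(b_i/K_i) = 3.70/0.0458 + 2.55/18.8 + 3.69/0.960 = 84.77 d.
K_eq = L / Σ(b_i/K_i) = 9.940 / 84.77 = 0.1173 m/day.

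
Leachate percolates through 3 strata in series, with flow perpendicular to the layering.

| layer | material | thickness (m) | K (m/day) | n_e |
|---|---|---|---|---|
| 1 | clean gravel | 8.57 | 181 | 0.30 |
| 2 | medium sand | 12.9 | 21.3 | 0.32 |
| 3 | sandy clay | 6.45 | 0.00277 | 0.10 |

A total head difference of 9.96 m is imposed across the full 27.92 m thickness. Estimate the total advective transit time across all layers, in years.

With flow normal to the layers, continuity requires the same specific discharge q through every layer.
Σ(b_i/K_i) = 8.57/181 + 12.9/21.3 + 6.45/0.00277 = 2329 d.
q = Δh / Σ(b_i/K_i) = 9.96 / 2329 = 0.004276 m/day.
In each layer the seepage velocity is v_i = q/n_i, so the layer transit time is t_i = b_i·n_i / q:
  layer 1 (clean gravel): t_1 = 8.57 × 0.30 / 0.004276 = 601.2 d
  layer 2 (medium sand): t_2 = 12.9 × 0.32 / 0.004276 = 965.3 d
  layer 3 (sandy clay): t_3 = 6.45 × 0.10 / 0.004276 = 150.8 d
Total t = Σ t_i = 1717 days = 4.702 years.

4.70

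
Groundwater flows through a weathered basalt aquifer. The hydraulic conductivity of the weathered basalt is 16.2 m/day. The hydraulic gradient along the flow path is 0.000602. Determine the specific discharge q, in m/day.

0.00975

Hydraulic gradient i = 0.000602.
Specific discharge q = K · i = 16.20 × 0.0006020 = 0.009752 m/day.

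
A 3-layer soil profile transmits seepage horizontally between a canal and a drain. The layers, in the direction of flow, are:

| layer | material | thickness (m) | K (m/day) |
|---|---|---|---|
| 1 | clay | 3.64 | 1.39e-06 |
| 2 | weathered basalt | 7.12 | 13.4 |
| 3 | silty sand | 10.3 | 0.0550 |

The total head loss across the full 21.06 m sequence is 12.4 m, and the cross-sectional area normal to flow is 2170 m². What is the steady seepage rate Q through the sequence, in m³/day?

Flow is perpendicular to layering, so the layers act in series and the equivalent K is the thickness-weighted harmonic mean.
Total thickness L = 3.64 + 7.12 + 10.3 = 21.06 m.
Σ(b_i/K_i) = 3.64/1.39e-06 + 7.12/13.4 + 10.3/0.0550 = 2.619e+06 d.
K_eq = L / Σ(b_i/K_i) = 21.06 / 2.619e+06 = 8.042e-06 m/day.
Q = K_eq · A · (Δh/L) = 8.042e-06 × 2170 × (12.4/21.06) = 0.01027 m³/day.

0.0103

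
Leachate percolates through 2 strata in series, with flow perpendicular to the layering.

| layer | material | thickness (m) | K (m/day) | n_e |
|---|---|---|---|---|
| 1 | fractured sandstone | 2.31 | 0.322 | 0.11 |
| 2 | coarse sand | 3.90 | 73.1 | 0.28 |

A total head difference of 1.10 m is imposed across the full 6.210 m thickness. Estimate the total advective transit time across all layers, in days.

8.84

With flow normal to the layers, continuity requires the same specific discharge q through every layer.
Σ(b_i/K_i) = 2.31/0.322 + 3.90/73.1 = 7.227 d.
q = Δh / Σ(b_i/K_i) = 1.10 / 7.227 = 0.1522 m/day.
In each layer the seepage velocity is v_i = q/n_i, so the layer transit time is t_i = b_i·n_i / q:
  layer 1 (fractured sandstone): t_1 = 2.31 × 0.11 / 0.1522 = 1.669 d
  layer 2 (coarse sand): t_2 = 3.90 × 0.28 / 0.1522 = 7.175 d
Total t = Σ t_i = 8.844 days.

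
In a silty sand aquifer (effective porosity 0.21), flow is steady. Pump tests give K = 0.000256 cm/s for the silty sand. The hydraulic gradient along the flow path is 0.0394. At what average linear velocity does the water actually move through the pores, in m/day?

0.0415

Convert K: 0.000256 cm/s × 864 = 0.2212 m/day.
Hydraulic gradient i = 0.0394.
Darcy flux q = K · i = 0.2212 × 0.03940 = 0.008715 m/day.
Seepage velocity v = q / n_e = 0.008715 / 0.21 = 0.04150 m/day.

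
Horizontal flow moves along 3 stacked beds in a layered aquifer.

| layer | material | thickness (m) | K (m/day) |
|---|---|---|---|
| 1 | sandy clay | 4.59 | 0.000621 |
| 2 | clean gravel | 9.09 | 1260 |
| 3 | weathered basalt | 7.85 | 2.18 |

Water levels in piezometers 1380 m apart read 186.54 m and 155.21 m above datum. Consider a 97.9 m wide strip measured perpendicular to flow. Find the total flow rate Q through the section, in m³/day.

Flow is parallel to layering, so each bed carries its own Darcy discharge and the transmissivities add.
Σ(K_i·b_i) = 0.000621×4.59 + 1260×9.09 + 2.18×7.85 = 11471 m²/day.
Hydraulic gradient i = (186.54 − 155.21) / 1380 = 31.33 / 1380 = 0.02270.
Q = Σ(K_i·b_i) · W · i = 11471 × 97.9 × 0.02270 = 25495 m³/day.

25500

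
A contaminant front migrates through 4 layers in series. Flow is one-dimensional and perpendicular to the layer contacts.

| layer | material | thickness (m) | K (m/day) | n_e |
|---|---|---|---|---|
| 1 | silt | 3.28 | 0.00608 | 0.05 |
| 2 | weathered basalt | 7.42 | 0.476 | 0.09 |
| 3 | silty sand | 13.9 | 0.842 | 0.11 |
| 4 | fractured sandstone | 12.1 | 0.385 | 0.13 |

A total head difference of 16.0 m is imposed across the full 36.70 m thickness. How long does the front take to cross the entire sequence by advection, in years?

With flow normal to the layers, continuity requires the same specific discharge q through every layer.
Σ(b_i/K_i) = 3.28/0.00608 + 7.42/0.476 + 13.9/0.842 + 12.1/0.385 = 603.0 d.
q = Δh / Σ(b_i/K_i) = 16.0 / 603.0 = 0.02653 m/day.
In each layer the seepage velocity is v_i = q/n_i, so the layer transit time is t_i = b_i·n_i / q:
  layer 1 (silt): t_1 = 3.28 × 0.05 / 0.02653 = 6.181 d
  layer 2 (weathered basalt): t_2 = 7.42 × 0.09 / 0.02653 = 25.17 d
  layer 3 (silty sand): t_3 = 13.9 × 0.11 / 0.02653 = 57.62 d
  layer 4 (fractured sandstone): t_4 = 12.1 × 0.13 / 0.02653 = 59.28 d
Total t = Σ t_i = 148.3 days = 0.4059 years.

0.406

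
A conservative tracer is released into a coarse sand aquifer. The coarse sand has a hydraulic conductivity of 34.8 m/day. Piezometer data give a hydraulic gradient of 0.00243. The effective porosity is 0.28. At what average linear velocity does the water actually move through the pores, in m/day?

0.302

Hydraulic gradient i = 0.00243.
Darcy flux q = K · i = 34.80 × 0.002430 = 0.08456 m/day.
Seepage velocity v = q / n_e = 0.08456 / 0.28 = 0.3020 m/day.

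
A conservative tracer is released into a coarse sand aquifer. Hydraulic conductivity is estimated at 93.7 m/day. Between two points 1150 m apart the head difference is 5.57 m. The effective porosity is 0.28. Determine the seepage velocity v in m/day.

1.62

Hydraulic gradient i = Δh / L = 5.57 / 1150 = 0.004843.
Darcy flux q = K · i = 93.70 × 0.004843 = 0.4538 m/day.
Seepage velocity v = q / n_e = 0.4538 / 0.28 = 1.621 m/day.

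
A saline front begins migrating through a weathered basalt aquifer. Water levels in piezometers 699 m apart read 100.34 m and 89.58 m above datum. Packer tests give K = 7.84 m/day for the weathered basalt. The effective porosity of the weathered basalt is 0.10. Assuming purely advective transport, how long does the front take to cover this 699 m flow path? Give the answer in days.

579

Hydraulic gradient i = (100.34 − 89.58) / 699 = 10.76 / 699 = 0.01539.
Darcy flux q = K · i = 7.840 × 0.01539 = 0.1207 m/day.
Seepage velocity v = q / n_e = 0.1207 / 0.10 = 1.207 m/day.
Travel time t = L / v = 699 / 1.207 = 579.2 days.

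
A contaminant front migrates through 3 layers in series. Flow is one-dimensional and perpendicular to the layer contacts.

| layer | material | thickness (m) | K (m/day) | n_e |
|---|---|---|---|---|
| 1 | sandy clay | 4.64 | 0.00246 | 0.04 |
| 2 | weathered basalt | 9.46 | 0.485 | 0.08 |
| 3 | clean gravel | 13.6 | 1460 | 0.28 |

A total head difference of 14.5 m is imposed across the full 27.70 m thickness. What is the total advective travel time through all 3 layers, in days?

624

With flow normal to the layers, continuity requires the same specific discharge q through every layer.
Σ(b_i/K_i) = 4.64/0.00246 + 9.46/0.485 + 13.6/1460 = 1906 d.
q = Δh / Σ(b_i/K_i) = 14.5 / 1906 = 0.007609 m/day.
In each layer the seepage velocity is v_i = q/n_i, so the layer transit time is t_i = b_i·n_i / q:
  layer 1 (sandy clay): t_1 = 4.64 × 0.04 / 0.007609 = 24.39 d
  layer 2 (weathered basalt): t_2 = 9.46 × 0.08 / 0.007609 = 99.46 d
  layer 3 (clean gravel): t_3 = 13.6 × 0.28 / 0.007609 = 500.5 d
Total t = Σ t_i = 624.3 days.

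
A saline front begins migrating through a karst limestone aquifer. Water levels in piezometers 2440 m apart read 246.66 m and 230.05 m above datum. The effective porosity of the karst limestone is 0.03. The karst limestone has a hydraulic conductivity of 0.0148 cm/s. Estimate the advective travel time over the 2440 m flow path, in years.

Convert K: 0.0148 cm/s × 864 = 12.79 m/day.
Hydraulic gradient i = (246.66 − 230.05) / 2440 = 16.61 / 2440 = 0.006807.
Darcy flux q = K · i = 12.79 × 0.006807 = 0.08705 m/day.
Seepage velocity v = q / n_e = 0.08705 / 0.03 = 2.902 m/day.
Travel time t = L / v = 2440 / 2.902 = 840.9 days = 2.302 years.

2.30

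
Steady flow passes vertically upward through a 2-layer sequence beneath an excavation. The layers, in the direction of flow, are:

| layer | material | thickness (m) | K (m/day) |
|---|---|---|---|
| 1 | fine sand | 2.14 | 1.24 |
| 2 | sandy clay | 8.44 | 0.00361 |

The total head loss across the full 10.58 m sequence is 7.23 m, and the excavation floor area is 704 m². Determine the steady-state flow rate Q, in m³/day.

2.18

Flow is perpendicular to layering, so the layers act in series and the equivalent K is the thickness-weighted harmonic mean.
Total thickness L = 2.14 + 8.44 = 10.58 m.
Σ(b_i/K_i) = 2.14/1.24 + 8.44/0.00361 = 2340 d.
K_eq = L / Σ(b_i/K_i) = 10.58 / 2340 = 0.004522 m/day.
Q = K_eq · A · (Δh/L) = 0.004522 × 704 × (7.23/10.58) = 2.175 m³/day.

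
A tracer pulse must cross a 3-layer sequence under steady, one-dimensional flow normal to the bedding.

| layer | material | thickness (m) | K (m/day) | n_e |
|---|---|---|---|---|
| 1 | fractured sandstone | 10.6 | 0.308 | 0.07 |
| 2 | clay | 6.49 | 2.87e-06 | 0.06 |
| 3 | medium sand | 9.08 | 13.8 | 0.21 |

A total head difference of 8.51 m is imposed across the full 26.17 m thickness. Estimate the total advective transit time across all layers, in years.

With flow normal to the layers, continuity requires the same specific discharge q through every layer.
Σ(b_i/K_i) = 10.6/0.308 + 6.49/2.87e-06 + 9.08/13.8 = 2.261e+06 d.
q = Δh / Σ(b_i/K_i) = 8.51 / 2.261e+06 = 3.763e-06 m/day.
In each layer the seepage velocity is v_i = q/n_i, so the layer transit time is t_i = b_i·n_i / q:
  layer 1 (fractured sandstone): t_1 = 10.6 × 0.07 / 3.763e-06 = 1.972e+05 d
  layer 2 (clay): t_2 = 6.49 × 0.06 / 3.763e-06 = 1.035e+05 d
  layer 3 (medium sand): t_3 = 9.08 × 0.21 / 3.763e-06 = 5.067e+05 d
Total t = Σ t_i = 8.073e+05 days = 2210 years.

2210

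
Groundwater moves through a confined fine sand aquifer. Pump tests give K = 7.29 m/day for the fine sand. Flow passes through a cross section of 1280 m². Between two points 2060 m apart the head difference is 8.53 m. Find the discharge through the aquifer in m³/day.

38.6

Hydraulic gradient i = Δh / L = 8.53 / 2060 = 0.004141.
Darcy's law: Q = K · A · i = 7.290 × 1280 × 0.004141 = 38.64 m³/day.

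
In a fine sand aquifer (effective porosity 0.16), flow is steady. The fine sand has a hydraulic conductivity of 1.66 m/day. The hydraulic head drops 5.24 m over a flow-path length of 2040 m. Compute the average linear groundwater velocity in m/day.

0.0266

Hydraulic gradient i = Δh / L = 5.24 / 2040 = 0.002569.
Darcy flux q = K · i = 1.660 × 0.002569 = 0.004264 m/day.
Seepage velocity v = q / n_e = 0.004264 / 0.16 = 0.02665 m/day.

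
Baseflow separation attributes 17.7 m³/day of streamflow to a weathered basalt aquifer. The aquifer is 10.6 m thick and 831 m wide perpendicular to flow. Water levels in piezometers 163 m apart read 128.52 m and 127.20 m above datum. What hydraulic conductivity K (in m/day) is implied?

Cross-sectional area A = 831 × 10.6 = 8809 m².
Hydraulic gradient i = (128.52 − 127.20) / 163 = 1.32 / 163 = 0.008098.
From Q = K·A·i, K = Q / (A·i) = 17.7 / (8809 × 0.008098) = 0.2481 m/day.

0.248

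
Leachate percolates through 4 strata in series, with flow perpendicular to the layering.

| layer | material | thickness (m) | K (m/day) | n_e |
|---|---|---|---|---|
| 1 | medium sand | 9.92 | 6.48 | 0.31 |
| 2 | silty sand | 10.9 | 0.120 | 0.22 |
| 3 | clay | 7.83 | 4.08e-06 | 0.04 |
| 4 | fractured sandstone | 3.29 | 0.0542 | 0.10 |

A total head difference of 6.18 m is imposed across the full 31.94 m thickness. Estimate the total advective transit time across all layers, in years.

5200

With flow normal to the layers, continuity requires the same specific discharge q through every layer.
Σ(b_i/K_i) = 9.92/6.48 + 10.9/0.120 + 7.83/4.08e-06 + 3.29/0.0542 = 1.919e+06 d.
q = Δh / Σ(b_i/K_i) = 6.18 / 1.919e+06 = 3.220e-06 m/day.
In each layer the seepage velocity is v_i = q/n_i, so the layer transit time is t_i = b_i·n_i / q:
  layer 1 (medium sand): t_1 = 9.92 × 0.31 / 3.220e-06 = 9.550e+05 d
  layer 2 (silty sand): t_2 = 10.9 × 0.22 / 3.220e-06 = 7.447e+05 d
  layer 3 (clay): t_3 = 7.83 × 0.04 / 3.220e-06 = 97268 d
  layer 4 (fractured sandstone): t_4 = 3.29 × 0.10 / 3.220e-06 = 1.022e+05 d
Total t = Σ t_i = 1.899e+06 days = 5200 years.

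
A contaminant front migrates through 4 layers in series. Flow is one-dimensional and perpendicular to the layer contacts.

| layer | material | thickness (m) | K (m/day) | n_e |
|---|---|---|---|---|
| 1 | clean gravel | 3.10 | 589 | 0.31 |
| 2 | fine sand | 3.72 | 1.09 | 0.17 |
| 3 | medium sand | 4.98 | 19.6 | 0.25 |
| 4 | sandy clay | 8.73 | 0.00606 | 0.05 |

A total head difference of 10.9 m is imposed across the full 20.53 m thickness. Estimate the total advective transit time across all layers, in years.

1.19

With flow normal to the layers, continuity requires the same specific discharge q through every layer.
Σ(b_i/K_i) = 3.10/589 + 3.72/1.09 + 4.98/19.6 + 8.73/0.00606 = 1444 d.
q = Δh / Σ(b_i/K_i) = 10.9 / 1444 = 0.007547 m/day.
In each layer the seepage velocity is v_i = q/n_i, so the layer transit time is t_i = b_i·n_i / q:
  layer 1 (clean gravel): t_1 = 3.10 × 0.31 / 0.007547 = 127.3 d
  layer 2 (fine sand): t_2 = 3.72 × 0.17 / 0.007547 = 83.79 d
  layer 3 (medium sand): t_3 = 4.98 × 0.25 / 0.007547 = 165.0 d
  layer 4 (sandy clay): t_4 = 8.73 × 0.05 / 0.007547 = 57.84 d
Total t = Σ t_i = 433.9 days = 1.188 years.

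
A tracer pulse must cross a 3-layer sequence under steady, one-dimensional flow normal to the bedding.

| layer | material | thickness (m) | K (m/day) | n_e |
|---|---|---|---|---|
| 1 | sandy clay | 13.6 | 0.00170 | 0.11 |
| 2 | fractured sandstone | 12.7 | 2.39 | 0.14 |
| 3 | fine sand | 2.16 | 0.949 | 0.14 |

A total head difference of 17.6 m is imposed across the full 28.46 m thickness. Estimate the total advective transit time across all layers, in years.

With flow normal to the layers, continuity requires the same specific discharge q through every layer.
Σ(b_i/K_i) = 13.6/0.00170 + 12.7/2.39 + 2.16/0.949 = 8008 d.
q = Δh / Σ(b_i/K_i) = 17.6 / 8008 = 0.002198 m/day.
In each layer the seepage velocity is v_i = q/n_i, so the layer transit time is t_i = b_i·n_i / q:
  layer 1 (sandy clay): t_1 = 13.6 × 0.11 / 0.002198 = 680.6 d
  layer 2 (fractured sandstone): t_2 = 12.7 × 0.14 / 0.002198 = 808.9 d
  layer 3 (fine sand): t_3 = 2.16 × 0.14 / 0.002198 = 137.6 d
Total t = Σ t_i = 1627 days = 4.455 years.

4.45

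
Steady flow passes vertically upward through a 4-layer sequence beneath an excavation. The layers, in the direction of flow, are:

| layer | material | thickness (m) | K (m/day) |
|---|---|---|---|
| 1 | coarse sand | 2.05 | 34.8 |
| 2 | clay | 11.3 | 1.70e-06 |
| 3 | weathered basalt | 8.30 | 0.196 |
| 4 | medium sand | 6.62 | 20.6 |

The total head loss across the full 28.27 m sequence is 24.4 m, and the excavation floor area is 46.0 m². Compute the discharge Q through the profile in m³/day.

Flow is perpendicular to layering, so the layers act in series and the equivalent K is the thickness-weighted harmonic mean.
Total thickness L = 2.05 + 11.3 + 8.30 + 6.62 = 28.27 m.
Σ(b_i/K_i) = 2.05/34.8 + 11.3/1.70e-06 + 8.30/0.196 + 6.62/20.6 = 6.647e+06 d.
K_eq = L / Σ(b_i/K_i) = 28.27 / 6.647e+06 = 4.253e-06 m/day.
Q = K_eq · A · (Δh/L) = 4.253e-06 × 46.0 × (24.4/28.27) = 0.0001689 m³/day.

0.000169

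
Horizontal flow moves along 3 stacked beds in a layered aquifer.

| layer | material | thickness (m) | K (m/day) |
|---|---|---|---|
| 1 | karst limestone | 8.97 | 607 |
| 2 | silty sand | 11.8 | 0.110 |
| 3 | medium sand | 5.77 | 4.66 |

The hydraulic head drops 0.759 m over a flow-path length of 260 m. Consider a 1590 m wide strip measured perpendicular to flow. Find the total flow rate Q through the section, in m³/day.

25400

Flow is parallel to layering, so each bed carries its own Darcy discharge and the transmissivities add.
Σ(K_i·b_i) = 607×8.97 + 0.110×11.8 + 4.66×5.77 = 5473 m²/day.
Hydraulic gradient i = Δh / L = 0.759 / 260 = 0.002919.
Q = Σ(K_i·b_i) · W · i = 5473 × 1590 × 0.002919 = 25403 m³/day.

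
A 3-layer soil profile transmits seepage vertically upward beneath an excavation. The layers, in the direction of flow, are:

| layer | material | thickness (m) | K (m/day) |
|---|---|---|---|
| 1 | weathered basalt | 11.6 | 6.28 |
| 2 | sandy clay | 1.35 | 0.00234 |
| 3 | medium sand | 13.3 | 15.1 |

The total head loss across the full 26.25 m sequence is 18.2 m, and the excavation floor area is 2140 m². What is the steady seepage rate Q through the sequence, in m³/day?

Flow is perpendicular to layering, so the layers act in series and the equivalent K is the thickness-weighted harmonic mean.
Total thickness L = 11.6 + 1.35 + 13.3 = 26.25 m.
Σ(b_i/K_i) = 11.6/6.28 + 1.35/0.00234 + 13.3/15.1 = 579.7 d.
K_eq = L / Σ(b_i/K_i) = 26.25 / 579.7 = 0.04529 m/day.
Q = K_eq · A · (Δh/L) = 0.04529 × 2140 × (18.2/26.25) = 67.19 m³/day.

67.2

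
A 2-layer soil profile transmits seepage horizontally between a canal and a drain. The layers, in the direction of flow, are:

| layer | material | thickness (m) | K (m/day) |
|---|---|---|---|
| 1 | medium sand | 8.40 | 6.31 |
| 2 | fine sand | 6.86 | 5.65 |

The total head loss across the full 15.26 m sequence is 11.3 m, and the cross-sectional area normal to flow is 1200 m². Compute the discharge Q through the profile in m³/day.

5330

Flow is perpendicular to layering, so the layers act in series and the equivalent K is the thickness-weighted harmonic mean.
Total thickness L = 8.40 + 6.86 = 15.26 m.
Σ(b_i/K_i) = 8.40/6.31 + 6.86/5.65 = 2.545 d.
K_eq = L / Σ(b_i/K_i) = 15.26 / 2.545 = 5.995 m/day.
Q = K_eq · A · (Δh/L) = 5.995 × 1200 × (11.3/15.26) = 5327 m³/day.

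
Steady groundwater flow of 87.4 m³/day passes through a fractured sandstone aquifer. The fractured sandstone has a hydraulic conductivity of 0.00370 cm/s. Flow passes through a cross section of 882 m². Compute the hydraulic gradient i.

0.0310

Convert K: 0.00370 cm/s × 864 = 3.197 m/day.
From Q = K·A·i, i = Q / (K·A) = 87.4 / (3.197 × 882.0) = 0.03100.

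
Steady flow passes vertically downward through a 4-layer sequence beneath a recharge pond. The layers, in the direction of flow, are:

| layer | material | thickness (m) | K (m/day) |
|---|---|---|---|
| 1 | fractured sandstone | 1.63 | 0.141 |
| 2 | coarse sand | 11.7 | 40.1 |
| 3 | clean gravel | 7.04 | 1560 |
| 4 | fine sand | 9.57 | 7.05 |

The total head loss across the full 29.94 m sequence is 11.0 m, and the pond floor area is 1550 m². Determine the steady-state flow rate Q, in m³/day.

1290

Flow is perpendicular to layering, so the layers act in series and the equivalent K is the thickness-weighted harmonic mean.
Total thickness L = 1.63 + 11.7 + 7.04 + 9.57 = 29.94 m.
Σ(b_i/K_i) = 1.63/0.141 + 11.7/40.1 + 7.04/1560 + 9.57/7.05 = 13.21 d.
K_eq = L / Σ(b_i/K_i) = 29.94 / 13.21 = 2.266 m/day.
Q = K_eq · A · (Δh/L) = 2.266 × 1550 × (11.0/29.94) = 1290 m³/day.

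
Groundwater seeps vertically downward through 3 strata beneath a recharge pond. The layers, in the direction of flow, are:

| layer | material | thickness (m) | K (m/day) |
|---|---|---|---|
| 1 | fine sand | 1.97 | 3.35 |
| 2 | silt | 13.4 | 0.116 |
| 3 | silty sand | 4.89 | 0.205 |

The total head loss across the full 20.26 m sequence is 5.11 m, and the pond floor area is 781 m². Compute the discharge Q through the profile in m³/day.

28.5

Flow is perpendicular to layering, so the layers act in series and the equivalent K is the thickness-weighted harmonic mean.
Total thickness L = 1.97 + 13.4 + 4.89 = 20.26 m.
Σ(b_i/K_i) = 1.97/3.35 + 13.4/0.116 + 4.89/0.205 = 140.0 d.
K_eq = L / Σ(b_i/K_i) = 20.26 / 140.0 = 0.1448 m/day.
Q = K_eq · A · (Δh/L) = 0.1448 × 781 × (5.11/20.26) = 28.51 m³/day.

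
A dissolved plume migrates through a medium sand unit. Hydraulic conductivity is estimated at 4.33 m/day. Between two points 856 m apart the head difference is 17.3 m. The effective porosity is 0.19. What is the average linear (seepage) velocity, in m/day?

0.461

Hydraulic gradient i = Δh / L = 17.3 / 856 = 0.02021.
Darcy flux q = K · i = 4.330 × 0.02021 = 0.08751 m/day.
Seepage velocity v = q / n_e = 0.08751 / 0.19 = 0.4606 m/day.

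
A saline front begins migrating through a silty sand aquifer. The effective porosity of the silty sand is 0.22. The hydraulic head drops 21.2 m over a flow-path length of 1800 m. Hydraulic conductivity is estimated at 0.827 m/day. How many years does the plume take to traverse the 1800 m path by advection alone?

111

Hydraulic gradient i = Δh / L = 21.2 / 1800 = 0.01178.
Darcy flux q = K · i = 0.8270 × 0.01178 = 0.009740 m/day.
Seepage velocity v = q / n_e = 0.009740 / 0.22 = 0.04427 m/day.
Travel time t = L / v = 1800 / 0.04427 = 40656 days = 111.3 years.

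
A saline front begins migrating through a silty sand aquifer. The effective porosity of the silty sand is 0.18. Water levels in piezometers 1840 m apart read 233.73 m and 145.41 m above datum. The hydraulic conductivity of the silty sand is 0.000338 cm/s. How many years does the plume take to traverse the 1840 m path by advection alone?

64.7

Convert K: 0.000338 cm/s × 864 = 0.2920 m/day.
Hydraulic gradient i = (233.73 − 145.41) / 1840 = 88.32 / 1840 = 0.04800.
Darcy flux q = K · i = 0.2920 × 0.04800 = 0.01402 m/day.
Seepage velocity v = q / n_e = 0.01402 / 0.18 = 0.07788 m/day.
Travel time t = L / v = 1840 / 0.07788 = 23628 days = 64.69 years.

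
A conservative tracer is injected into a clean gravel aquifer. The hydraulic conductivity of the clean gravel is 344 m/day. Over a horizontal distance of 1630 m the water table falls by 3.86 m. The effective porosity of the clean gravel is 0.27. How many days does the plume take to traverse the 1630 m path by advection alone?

540

Hydraulic gradient i = Δh / L = 3.86 / 1630 = 0.002368.
Darcy flux q = K · i = 344.0 × 0.002368 = 0.8146 m/day.
Seepage velocity v = q / n_e = 0.8146 / 0.27 = 3.017 m/day.
Travel time t = L / v = 1630 / 3.017 = 540.2 days.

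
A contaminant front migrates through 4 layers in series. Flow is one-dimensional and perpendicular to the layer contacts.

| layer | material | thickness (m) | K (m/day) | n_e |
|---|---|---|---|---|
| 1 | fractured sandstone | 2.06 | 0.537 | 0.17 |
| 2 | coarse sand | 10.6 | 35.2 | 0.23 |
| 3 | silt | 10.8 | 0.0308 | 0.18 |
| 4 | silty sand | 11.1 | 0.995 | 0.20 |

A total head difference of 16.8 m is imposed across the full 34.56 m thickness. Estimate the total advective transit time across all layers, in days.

With flow normal to the layers, continuity requires the same specific discharge q through every layer.
Σ(b_i/K_i) = 2.06/0.537 + 10.6/35.2 + 10.8/0.0308 + 11.1/0.995 = 365.9 d.
q = Δh / Σ(b_i/K_i) = 16.8 / 365.9 = 0.04591 m/day.
In each layer the seepage velocity is v_i = q/n_i, so the layer transit time is t_i = b_i·n_i / q:
  layer 1 (fractured sandstone): t_1 = 2.06 × 0.17 / 0.04591 = 7.628 d
  layer 2 (coarse sand): t_2 = 10.6 × 0.23 / 0.04591 = 53.11 d
  layer 3 (silt): t_3 = 10.8 × 0.18 / 0.04591 = 42.34 d
  layer 4 (silty sand): t_4 = 11.1 × 0.20 / 0.04591 = 48.36 d
Total t = Σ t_i = 151.4 days.

151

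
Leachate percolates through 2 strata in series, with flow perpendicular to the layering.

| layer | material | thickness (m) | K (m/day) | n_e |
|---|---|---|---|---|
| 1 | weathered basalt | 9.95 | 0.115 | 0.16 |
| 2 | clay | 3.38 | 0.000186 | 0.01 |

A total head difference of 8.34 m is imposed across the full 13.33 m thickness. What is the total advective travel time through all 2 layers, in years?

With flow normal to the layers, continuity requires the same specific discharge q through every layer.
Σ(b_i/K_i) = 9.95/0.115 + 3.38/0.000186 = 18259 d.
q = Δh / Σ(b_i/K_i) = 8.34 / 18259 = 0.0004568 m/day.
In each layer the seepage velocity is v_i = q/n_i, so the layer transit time is t_i = b_i·n_i / q:
  layer 1 (weathered basalt): t_1 = 9.95 × 0.16 / 0.0004568 = 3485 d
  layer 2 (clay): t_2 = 3.38 × 0.01 / 0.0004568 = 74.00 d
Total t = Σ t_i = 3559 days = 9.745 years.

9.74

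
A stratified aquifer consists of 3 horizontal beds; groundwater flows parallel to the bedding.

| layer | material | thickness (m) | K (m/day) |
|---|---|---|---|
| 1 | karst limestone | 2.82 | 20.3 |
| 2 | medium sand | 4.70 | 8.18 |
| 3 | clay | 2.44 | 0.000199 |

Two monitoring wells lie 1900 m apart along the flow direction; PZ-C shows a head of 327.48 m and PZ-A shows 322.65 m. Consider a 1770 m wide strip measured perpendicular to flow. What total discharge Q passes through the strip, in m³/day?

Flow is parallel to layering, so each bed carries its own Darcy discharge and the transmissivities add.
Σ(K_i·b_i) = 20.3×2.82 + 8.18×4.70 + 0.000199×2.44 = 95.69 m²/day.
Hydraulic gradient i = (327.48 − 322.65) / 1900 = 4.83 / 1900 = 0.002542.
Q = Σ(K_i·b_i) · W · i = 95.69 × 1770 × 0.002542 = 430.6 m³/day.

431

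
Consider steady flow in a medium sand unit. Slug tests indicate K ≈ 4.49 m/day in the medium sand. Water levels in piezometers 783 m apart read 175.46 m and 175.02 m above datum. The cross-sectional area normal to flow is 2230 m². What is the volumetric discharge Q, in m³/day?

5.63

Hydraulic gradient i = (175.46 − 175.02) / 783 = 0.44 / 783 = 0.0005619.
Darcy's law: Q = K · A · i = 4.490 × 2230 × 0.0005619 = 5.627 m³/day.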